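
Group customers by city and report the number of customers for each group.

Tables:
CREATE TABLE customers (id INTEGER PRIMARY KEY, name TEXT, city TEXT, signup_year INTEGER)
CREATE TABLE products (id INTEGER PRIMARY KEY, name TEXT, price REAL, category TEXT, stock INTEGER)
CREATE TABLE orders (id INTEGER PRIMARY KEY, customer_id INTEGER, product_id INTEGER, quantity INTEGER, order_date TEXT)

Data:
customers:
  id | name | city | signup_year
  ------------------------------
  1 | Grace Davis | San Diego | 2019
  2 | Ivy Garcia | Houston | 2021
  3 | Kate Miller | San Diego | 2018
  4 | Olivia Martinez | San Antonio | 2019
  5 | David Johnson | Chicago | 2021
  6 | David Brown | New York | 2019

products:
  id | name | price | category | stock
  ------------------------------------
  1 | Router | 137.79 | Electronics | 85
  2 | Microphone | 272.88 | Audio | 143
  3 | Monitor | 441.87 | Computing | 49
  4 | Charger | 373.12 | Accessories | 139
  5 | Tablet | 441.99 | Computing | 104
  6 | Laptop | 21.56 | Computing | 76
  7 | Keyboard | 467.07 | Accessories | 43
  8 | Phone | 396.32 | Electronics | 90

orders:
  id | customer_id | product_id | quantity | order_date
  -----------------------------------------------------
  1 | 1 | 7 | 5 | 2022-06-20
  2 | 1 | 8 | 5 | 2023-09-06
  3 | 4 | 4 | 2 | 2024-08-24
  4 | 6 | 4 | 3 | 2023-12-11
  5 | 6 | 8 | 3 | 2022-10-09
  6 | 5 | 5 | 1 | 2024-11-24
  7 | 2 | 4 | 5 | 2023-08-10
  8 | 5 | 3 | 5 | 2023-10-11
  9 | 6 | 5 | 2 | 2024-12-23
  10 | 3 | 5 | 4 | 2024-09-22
SELECT city, COUNT(*) AS n FROM customers GROUP BY city

Execution result:
city | n
Chicago | 1
Houston | 1
New York | 1
San Antonio | 1
San Diego | 2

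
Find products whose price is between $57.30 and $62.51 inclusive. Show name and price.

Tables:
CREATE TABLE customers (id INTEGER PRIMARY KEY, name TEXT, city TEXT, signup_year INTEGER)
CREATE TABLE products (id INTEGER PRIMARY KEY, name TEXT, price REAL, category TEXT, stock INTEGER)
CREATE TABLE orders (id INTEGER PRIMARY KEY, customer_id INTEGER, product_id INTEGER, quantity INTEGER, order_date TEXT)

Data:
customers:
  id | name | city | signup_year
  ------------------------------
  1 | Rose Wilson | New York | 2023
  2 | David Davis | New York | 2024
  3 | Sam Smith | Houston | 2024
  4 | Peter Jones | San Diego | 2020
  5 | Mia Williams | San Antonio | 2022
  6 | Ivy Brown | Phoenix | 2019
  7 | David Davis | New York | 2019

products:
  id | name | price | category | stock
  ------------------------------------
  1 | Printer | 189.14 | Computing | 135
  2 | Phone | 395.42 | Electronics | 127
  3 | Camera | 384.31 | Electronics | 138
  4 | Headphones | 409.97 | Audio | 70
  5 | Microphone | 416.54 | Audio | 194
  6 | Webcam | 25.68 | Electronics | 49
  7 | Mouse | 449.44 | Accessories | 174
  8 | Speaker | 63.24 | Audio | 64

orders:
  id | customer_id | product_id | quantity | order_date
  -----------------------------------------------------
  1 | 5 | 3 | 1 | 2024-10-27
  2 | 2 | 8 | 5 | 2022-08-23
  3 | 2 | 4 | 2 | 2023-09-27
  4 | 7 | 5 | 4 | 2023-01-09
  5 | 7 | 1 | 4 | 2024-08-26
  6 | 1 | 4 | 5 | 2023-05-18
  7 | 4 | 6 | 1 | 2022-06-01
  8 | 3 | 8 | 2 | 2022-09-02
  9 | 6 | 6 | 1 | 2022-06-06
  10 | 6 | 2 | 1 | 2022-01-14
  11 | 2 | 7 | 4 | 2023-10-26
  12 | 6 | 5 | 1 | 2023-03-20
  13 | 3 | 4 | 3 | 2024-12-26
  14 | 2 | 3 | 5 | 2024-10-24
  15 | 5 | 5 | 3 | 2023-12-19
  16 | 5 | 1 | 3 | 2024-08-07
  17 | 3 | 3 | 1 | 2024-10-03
SELECT name, price FROM products WHERE price BETWEEN 57.3 AND 62.51

Execution result:
(no rows)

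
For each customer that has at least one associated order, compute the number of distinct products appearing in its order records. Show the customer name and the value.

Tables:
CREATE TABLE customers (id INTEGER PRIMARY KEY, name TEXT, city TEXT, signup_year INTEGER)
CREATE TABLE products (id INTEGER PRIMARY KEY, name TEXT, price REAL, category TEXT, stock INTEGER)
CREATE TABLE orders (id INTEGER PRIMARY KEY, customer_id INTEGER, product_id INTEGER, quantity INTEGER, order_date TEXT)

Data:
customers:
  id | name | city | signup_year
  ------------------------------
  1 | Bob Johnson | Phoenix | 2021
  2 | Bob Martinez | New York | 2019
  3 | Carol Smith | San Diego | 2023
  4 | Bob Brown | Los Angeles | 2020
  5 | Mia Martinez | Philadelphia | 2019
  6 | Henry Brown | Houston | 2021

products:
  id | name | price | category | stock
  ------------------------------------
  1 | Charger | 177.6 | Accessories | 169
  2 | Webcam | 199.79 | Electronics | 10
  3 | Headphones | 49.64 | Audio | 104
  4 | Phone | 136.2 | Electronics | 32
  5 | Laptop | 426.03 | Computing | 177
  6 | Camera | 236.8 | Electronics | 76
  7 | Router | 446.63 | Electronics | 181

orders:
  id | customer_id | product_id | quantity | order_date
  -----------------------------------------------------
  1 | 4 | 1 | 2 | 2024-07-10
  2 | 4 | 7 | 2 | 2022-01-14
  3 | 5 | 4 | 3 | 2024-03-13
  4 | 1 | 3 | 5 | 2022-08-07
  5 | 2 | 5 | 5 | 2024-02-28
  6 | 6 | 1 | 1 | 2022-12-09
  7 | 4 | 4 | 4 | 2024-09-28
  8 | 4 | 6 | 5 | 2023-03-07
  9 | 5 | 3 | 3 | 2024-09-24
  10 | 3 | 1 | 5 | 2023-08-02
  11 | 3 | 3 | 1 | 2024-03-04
SELECT p.name, COUNT(DISTINCT c.product_id) AS distinct_product_count FROM orders c JOIN customers p ON c.customer_id = p.id GROUP BY p.id, p.name

Execution result:
name | distinct_product_count
Bob Johnson | 1
Bob Martinez | 1
Carol Smith | 2
Bob Brown | 4
Mia Martinez | 2
Henry Brown | 1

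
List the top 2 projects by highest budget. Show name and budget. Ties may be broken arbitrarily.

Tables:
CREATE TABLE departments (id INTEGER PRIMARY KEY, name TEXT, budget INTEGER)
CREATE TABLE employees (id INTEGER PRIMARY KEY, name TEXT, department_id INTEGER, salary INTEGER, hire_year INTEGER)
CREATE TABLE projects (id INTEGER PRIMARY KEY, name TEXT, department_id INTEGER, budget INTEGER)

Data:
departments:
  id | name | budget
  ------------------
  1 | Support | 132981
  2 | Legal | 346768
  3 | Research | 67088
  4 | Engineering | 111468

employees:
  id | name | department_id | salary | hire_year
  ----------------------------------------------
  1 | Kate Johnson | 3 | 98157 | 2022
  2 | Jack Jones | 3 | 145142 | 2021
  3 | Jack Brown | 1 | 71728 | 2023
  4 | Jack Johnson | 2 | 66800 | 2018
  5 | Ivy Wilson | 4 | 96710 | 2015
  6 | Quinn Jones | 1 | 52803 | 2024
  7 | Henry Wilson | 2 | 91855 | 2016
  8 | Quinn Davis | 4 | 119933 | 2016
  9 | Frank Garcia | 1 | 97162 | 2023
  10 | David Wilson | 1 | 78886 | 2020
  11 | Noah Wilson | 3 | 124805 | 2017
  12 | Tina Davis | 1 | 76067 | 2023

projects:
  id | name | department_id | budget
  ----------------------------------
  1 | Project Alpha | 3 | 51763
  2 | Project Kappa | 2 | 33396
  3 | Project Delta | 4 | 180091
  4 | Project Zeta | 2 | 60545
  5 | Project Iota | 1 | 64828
SELECT name, budget FROM projects ORDER BY budget DESC LIMIT 2

Execution result:
name | budget
Project Delta | 180091
Project Iota | 64828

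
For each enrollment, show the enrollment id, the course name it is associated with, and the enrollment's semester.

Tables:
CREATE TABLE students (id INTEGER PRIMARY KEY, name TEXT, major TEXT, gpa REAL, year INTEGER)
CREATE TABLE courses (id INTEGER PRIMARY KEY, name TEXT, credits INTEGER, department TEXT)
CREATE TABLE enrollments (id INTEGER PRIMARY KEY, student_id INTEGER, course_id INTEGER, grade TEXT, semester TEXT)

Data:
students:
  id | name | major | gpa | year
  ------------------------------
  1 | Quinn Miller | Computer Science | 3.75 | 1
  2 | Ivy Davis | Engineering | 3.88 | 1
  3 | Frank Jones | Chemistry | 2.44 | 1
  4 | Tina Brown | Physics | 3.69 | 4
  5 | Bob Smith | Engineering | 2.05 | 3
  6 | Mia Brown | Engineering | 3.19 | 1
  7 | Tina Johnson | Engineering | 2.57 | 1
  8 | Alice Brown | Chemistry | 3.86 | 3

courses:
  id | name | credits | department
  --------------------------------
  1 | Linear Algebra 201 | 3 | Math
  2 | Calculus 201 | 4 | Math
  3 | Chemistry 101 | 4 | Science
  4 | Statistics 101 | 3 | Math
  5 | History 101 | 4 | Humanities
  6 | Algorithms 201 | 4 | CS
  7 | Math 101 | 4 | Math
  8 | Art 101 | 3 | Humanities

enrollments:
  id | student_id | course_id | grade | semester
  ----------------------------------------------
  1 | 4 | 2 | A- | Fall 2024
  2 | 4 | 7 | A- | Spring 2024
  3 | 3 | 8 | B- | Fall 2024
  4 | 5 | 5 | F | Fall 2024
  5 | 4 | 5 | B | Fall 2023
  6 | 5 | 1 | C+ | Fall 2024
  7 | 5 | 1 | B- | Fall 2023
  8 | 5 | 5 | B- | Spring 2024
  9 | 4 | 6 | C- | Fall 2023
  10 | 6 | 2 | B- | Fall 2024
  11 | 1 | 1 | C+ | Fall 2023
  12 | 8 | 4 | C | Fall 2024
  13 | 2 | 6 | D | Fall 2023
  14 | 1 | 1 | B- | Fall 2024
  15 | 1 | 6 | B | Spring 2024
SELECT c.id, p.name AS course, c.semester FROM enrollments c JOIN courses p ON c.course_id = p.id

Execution result:
id | course | semester
1 | Calculus 201 | Fall 2024
2 | Math 101 | Spring 2024
3 | Art 101 | Fall 2024
4 | History 101 | Fall 2024
5 | History 101 | Fall 2023
6 | Linear Algebra 201 | Fall 2024
7 | Linear Algebra 201 | Fall 2023
8 | History 101 | Spring 2024
9 | Algorithms 201 | Fall 2023
10 | Calculus 201 | Fall 2024
11 | Linear Algebra 201 | Fall 2023
12 | Statistics 101 | Fall 2024
13 | Algorithms 201 | Fall 2023
14 | Linear Algebra 201 | Fall 2024
15 | Algorithms 201 | Spring 2024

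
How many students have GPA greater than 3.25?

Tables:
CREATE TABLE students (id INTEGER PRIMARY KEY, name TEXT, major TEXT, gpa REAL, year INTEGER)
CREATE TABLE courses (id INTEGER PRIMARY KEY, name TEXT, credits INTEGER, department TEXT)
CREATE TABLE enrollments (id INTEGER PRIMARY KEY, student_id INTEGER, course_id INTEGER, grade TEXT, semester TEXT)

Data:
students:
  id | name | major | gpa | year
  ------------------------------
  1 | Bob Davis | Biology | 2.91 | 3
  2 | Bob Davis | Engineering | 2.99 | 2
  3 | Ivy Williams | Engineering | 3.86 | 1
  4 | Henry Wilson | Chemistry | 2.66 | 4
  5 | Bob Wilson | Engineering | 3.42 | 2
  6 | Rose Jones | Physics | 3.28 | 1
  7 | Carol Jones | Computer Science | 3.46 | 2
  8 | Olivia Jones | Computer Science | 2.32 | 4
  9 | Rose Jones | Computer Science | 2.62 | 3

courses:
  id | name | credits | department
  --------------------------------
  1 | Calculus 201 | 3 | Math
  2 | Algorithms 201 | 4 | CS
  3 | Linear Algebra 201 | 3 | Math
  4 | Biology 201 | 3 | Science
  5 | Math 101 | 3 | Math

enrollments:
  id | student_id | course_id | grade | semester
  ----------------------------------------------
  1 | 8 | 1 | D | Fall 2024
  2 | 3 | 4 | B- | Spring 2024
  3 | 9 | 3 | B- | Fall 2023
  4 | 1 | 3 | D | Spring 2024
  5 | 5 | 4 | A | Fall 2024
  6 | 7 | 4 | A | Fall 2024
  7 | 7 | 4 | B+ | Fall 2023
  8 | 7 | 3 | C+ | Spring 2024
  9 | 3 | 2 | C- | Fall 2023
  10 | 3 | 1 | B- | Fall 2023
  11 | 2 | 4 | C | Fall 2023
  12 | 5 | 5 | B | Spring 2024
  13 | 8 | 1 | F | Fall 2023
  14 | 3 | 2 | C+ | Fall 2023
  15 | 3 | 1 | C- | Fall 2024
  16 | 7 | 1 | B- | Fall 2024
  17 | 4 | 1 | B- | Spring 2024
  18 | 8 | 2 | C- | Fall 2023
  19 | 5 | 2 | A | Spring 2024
SELECT COUNT(*) FROM students WHERE gpa > 3.25

Execution result:
4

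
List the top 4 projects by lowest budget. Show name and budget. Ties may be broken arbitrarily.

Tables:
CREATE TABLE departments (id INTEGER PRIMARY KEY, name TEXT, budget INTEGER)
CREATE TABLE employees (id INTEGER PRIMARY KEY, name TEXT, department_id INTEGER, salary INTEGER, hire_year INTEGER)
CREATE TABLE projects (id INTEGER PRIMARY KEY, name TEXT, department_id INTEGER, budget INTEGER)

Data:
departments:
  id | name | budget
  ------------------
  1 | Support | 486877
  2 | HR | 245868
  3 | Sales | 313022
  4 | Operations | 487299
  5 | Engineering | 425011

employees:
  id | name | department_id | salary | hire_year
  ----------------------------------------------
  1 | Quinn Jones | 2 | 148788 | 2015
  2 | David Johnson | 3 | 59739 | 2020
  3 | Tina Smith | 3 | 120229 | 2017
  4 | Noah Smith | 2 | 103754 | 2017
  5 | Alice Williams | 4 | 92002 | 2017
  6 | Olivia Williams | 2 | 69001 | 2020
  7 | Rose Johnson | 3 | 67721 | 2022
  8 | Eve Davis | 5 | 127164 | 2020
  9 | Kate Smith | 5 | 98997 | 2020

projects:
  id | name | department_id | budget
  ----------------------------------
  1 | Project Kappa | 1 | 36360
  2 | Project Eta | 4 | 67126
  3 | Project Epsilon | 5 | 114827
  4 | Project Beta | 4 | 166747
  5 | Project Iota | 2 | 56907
SELECT name, budget FROM projects ORDER BY budget ASC LIMIT 4

Execution result:
name | budget
Project Kappa | 36360
Project Iota | 56907
Project Eta | 67126
Project Epsilon | 114827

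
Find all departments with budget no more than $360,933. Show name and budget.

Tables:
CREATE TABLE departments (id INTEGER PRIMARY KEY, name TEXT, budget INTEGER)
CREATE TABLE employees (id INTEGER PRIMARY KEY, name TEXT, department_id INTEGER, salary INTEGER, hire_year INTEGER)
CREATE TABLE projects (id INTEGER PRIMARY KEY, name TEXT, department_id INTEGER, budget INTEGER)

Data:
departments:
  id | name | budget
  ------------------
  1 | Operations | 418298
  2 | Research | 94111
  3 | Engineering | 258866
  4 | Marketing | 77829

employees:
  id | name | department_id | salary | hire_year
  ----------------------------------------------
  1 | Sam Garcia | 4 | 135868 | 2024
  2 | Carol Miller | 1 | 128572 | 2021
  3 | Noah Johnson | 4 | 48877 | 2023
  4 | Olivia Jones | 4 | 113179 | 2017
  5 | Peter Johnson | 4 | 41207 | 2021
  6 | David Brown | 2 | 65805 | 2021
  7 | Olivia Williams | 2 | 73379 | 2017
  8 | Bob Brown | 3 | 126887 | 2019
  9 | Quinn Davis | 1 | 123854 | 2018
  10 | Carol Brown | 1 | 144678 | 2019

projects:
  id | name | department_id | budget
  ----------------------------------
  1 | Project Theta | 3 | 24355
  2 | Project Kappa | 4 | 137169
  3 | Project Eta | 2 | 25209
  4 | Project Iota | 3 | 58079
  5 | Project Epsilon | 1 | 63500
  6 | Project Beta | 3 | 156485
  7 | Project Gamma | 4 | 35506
SELECT name, budget FROM departments WHERE budget <= 360933

Execution result:
name | budget
Research | 94111
Engineering | 258866
Marketing | 77829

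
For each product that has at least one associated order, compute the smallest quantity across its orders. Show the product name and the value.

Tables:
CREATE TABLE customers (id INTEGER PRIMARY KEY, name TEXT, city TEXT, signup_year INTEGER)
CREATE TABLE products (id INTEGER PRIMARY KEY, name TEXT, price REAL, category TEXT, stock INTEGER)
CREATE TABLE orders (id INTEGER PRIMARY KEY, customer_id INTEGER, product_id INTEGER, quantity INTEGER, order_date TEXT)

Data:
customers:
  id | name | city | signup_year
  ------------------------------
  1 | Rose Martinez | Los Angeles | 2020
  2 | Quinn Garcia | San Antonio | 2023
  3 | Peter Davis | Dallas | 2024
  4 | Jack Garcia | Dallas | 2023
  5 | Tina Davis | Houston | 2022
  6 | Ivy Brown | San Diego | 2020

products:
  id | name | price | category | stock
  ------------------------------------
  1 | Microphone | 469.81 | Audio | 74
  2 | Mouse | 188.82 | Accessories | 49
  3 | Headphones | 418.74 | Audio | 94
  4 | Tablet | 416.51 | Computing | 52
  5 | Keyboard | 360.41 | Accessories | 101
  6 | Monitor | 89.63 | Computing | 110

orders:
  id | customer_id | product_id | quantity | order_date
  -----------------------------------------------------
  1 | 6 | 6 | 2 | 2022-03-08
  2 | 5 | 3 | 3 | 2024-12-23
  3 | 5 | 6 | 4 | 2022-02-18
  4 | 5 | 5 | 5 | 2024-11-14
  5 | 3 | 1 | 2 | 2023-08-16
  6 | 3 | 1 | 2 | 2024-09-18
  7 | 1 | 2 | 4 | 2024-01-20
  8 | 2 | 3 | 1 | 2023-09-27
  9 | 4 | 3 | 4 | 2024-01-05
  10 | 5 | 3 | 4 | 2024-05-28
SELECT p.name, MIN(c.quantity) AS min_quantity FROM orders c JOIN products p ON c.product_id = p.id GROUP BY p.id, p.name

Execution result:
name | min_quantity
Microphone | 2
Mouse | 4
Headphones | 1
Keyboard | 5
Monitor | 2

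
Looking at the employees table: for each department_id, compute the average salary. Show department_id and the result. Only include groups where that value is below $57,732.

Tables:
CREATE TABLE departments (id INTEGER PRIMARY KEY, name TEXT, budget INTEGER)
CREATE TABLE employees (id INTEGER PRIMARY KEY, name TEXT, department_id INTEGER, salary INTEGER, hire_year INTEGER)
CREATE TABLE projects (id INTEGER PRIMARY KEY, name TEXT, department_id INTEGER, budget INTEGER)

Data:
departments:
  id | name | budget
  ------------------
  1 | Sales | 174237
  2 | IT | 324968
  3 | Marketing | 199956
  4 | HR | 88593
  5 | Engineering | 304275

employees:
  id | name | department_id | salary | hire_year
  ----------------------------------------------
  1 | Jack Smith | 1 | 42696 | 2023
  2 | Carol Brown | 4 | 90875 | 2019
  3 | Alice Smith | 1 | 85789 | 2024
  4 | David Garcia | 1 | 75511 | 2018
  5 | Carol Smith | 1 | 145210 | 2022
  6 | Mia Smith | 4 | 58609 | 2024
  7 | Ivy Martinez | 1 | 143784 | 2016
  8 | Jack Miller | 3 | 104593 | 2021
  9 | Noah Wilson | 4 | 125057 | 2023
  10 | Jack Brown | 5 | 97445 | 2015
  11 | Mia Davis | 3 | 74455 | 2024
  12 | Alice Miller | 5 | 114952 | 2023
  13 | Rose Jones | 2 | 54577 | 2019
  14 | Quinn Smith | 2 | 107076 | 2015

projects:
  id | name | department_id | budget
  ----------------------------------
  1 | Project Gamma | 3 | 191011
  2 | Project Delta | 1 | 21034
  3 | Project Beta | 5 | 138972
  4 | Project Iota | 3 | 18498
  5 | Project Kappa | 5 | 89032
SELECT department_id, AVG(salary) AS avg_salary FROM employees GROUP BY department_id HAVING AVG(salary) < 57732

Execution result:
(no rows)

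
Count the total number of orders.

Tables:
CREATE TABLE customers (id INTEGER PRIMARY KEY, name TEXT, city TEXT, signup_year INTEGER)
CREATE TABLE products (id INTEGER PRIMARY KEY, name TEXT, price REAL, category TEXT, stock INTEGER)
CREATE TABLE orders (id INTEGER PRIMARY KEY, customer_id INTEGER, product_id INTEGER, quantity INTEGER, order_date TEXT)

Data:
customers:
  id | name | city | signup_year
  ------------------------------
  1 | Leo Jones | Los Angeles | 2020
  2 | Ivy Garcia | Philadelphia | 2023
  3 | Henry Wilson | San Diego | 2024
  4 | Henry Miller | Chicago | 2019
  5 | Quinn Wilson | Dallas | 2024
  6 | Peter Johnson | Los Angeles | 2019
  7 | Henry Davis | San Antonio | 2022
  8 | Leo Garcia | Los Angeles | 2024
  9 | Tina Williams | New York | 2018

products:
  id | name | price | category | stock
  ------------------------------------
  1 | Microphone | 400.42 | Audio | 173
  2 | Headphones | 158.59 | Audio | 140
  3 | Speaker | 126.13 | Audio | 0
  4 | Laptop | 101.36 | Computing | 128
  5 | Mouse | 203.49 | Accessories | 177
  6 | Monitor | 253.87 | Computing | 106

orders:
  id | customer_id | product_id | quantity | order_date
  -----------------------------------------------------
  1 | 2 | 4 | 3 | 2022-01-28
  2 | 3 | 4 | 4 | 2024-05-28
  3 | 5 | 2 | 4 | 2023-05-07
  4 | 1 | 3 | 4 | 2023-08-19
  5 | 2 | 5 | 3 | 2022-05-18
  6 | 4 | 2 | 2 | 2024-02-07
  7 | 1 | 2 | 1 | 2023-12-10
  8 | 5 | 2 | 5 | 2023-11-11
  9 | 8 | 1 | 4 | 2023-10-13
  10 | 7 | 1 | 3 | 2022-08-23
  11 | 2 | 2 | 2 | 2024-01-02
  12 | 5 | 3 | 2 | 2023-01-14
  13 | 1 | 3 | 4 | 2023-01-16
SELECT COUNT(*) FROM orders

Execution result:
13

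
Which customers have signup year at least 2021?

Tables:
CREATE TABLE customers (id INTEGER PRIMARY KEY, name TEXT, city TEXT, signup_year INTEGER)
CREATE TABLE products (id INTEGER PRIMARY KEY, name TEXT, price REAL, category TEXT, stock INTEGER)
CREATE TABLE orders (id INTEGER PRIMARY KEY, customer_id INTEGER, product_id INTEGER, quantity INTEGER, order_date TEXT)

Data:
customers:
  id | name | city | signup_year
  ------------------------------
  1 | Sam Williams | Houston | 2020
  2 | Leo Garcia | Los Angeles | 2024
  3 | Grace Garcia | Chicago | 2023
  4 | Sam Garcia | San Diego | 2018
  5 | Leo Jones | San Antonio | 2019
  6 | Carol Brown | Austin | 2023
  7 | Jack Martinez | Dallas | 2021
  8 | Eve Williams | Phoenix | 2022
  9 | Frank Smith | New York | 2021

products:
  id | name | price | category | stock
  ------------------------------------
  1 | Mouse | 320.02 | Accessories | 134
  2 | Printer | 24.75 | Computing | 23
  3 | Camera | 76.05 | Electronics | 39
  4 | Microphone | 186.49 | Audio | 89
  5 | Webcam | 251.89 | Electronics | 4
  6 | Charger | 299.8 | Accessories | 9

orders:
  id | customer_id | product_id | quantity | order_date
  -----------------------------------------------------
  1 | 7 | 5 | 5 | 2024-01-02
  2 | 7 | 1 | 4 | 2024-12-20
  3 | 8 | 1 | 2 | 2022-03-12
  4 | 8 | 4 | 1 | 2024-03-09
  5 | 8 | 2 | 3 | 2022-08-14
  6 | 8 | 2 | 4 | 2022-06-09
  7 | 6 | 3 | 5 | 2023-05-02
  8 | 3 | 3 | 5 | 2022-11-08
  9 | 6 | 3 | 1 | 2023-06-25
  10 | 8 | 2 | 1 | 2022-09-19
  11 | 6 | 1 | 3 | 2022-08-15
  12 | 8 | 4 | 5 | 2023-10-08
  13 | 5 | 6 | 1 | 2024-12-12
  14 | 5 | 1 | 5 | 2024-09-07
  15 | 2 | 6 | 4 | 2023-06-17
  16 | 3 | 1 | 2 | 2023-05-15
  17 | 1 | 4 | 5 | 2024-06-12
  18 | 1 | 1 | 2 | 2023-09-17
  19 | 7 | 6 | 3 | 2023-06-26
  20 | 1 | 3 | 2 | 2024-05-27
SELECT name, signup_year FROM customers WHERE signup_year >= 2021

Execution result:
name | signup_year
Leo Garcia | 2024
Grace Garcia | 2023
Carol Brown | 2023
Jack Martinez | 2021
Eve Williams | 2022
Frank Smith | 2021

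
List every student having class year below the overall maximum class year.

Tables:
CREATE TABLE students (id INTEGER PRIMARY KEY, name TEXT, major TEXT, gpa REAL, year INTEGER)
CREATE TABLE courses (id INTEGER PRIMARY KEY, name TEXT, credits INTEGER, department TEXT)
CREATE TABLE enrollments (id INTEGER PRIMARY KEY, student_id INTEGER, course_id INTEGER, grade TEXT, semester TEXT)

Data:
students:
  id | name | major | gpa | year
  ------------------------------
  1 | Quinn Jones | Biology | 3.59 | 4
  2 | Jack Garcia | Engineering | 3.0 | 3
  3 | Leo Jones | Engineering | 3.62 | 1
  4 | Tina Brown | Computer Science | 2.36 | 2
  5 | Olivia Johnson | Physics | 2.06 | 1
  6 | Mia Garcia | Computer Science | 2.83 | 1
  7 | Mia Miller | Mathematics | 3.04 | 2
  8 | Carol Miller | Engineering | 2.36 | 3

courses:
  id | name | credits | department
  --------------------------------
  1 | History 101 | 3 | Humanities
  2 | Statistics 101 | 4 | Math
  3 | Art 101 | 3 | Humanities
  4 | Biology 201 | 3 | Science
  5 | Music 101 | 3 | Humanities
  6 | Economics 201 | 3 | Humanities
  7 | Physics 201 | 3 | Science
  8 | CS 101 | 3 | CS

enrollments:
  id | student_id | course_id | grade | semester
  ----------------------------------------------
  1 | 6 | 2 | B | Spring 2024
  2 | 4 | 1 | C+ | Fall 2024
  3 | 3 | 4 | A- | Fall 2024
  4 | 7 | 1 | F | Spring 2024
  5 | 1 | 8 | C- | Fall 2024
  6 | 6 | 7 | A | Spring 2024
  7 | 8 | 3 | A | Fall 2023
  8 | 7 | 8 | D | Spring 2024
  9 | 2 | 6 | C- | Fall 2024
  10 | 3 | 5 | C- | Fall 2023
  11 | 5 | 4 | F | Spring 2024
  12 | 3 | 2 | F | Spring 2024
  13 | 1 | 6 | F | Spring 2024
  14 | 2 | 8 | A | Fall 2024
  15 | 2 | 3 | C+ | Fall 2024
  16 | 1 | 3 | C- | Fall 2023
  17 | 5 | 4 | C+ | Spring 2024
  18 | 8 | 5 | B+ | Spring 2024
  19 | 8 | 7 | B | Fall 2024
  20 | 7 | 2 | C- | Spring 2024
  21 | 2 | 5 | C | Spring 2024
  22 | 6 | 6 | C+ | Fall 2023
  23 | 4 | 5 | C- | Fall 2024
SELECT name, year FROM students WHERE year < (SELECT MAX(year) FROM students)

Execution result:
name | year
Jack Garcia | 3
Leo Jones | 1
Tina Brown | 2
Olivia Johnson | 1
Mia Garcia | 1
Mia Miller | 2
Carol Miller | 3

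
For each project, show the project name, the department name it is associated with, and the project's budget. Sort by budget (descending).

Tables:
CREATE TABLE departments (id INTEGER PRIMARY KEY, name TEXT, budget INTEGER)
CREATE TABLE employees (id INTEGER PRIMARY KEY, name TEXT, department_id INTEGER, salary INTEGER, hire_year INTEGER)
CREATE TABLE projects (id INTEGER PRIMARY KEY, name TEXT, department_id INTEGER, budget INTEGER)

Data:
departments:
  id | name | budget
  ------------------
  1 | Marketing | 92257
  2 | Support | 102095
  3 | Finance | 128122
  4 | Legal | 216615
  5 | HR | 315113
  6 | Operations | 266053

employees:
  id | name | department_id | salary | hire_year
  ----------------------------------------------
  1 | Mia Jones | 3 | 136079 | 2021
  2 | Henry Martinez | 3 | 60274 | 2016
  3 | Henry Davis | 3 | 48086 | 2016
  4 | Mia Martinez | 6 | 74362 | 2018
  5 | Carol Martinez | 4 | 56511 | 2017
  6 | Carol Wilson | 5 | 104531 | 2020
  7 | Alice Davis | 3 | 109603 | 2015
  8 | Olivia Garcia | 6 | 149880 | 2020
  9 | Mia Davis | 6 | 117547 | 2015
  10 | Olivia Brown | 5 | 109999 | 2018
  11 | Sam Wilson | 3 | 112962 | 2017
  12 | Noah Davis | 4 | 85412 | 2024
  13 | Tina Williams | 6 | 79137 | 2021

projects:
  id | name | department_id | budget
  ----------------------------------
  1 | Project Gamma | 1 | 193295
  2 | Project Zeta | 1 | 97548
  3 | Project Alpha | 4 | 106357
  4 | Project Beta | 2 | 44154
SELECT c.name, p.name AS department, c.budget FROM projects c JOIN departments p ON c.department_id = p.id ORDER BY c.budget DESC

Execution result:
name | department | budget
Project Gamma | Marketing | 193295
Project Alpha | Legal | 106357
Project Zeta | Marketing | 97548
Project Beta | Support | 44154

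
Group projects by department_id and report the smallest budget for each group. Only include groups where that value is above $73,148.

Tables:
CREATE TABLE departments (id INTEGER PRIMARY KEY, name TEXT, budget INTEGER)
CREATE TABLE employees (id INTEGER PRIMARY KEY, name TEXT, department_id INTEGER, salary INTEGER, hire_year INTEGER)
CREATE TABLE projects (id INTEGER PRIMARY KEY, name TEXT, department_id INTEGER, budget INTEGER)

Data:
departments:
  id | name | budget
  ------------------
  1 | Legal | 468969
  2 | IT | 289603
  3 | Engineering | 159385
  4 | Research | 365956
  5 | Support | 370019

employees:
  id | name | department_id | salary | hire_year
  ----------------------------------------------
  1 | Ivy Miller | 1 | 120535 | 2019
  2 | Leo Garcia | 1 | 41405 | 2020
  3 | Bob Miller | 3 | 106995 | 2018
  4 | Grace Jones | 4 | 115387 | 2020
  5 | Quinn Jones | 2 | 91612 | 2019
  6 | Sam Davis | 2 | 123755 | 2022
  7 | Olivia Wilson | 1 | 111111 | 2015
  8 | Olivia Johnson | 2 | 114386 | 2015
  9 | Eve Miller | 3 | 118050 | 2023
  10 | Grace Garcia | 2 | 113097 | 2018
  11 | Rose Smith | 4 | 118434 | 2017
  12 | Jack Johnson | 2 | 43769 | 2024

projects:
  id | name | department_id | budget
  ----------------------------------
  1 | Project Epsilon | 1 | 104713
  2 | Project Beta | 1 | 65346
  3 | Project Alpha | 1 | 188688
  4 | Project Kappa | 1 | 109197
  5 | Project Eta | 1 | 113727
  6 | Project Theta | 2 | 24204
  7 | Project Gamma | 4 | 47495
SELECT department_id, MIN(budget) AS min_budget FROM projects GROUP BY department_id HAVING MIN(budget) > 73148

Execution result:
(no rows)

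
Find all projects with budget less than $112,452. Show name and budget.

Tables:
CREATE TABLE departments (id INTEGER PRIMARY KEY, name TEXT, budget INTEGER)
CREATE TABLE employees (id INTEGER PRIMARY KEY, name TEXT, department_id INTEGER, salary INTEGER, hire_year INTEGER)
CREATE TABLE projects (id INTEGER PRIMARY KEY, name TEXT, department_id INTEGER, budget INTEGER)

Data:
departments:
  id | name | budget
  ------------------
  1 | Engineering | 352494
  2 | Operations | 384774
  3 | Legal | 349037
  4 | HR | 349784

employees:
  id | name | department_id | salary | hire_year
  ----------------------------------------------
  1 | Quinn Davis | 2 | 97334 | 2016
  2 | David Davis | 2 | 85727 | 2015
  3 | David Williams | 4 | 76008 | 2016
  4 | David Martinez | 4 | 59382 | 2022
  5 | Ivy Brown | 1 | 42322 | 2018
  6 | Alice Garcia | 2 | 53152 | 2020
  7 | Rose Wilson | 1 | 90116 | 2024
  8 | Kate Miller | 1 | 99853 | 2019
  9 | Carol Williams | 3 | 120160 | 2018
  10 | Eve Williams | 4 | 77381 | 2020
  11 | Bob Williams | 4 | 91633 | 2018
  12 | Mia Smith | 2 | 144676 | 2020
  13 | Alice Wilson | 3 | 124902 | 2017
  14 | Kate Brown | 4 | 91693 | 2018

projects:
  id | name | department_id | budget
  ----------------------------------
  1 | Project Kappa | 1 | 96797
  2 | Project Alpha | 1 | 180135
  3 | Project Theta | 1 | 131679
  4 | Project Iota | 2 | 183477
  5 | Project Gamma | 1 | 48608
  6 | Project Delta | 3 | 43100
SELECT name, budget FROM projects WHERE budget < 112452

Execution result:
name | budget
Project Kappa | 96797
Project Gamma | 48608
Project Delta | 43100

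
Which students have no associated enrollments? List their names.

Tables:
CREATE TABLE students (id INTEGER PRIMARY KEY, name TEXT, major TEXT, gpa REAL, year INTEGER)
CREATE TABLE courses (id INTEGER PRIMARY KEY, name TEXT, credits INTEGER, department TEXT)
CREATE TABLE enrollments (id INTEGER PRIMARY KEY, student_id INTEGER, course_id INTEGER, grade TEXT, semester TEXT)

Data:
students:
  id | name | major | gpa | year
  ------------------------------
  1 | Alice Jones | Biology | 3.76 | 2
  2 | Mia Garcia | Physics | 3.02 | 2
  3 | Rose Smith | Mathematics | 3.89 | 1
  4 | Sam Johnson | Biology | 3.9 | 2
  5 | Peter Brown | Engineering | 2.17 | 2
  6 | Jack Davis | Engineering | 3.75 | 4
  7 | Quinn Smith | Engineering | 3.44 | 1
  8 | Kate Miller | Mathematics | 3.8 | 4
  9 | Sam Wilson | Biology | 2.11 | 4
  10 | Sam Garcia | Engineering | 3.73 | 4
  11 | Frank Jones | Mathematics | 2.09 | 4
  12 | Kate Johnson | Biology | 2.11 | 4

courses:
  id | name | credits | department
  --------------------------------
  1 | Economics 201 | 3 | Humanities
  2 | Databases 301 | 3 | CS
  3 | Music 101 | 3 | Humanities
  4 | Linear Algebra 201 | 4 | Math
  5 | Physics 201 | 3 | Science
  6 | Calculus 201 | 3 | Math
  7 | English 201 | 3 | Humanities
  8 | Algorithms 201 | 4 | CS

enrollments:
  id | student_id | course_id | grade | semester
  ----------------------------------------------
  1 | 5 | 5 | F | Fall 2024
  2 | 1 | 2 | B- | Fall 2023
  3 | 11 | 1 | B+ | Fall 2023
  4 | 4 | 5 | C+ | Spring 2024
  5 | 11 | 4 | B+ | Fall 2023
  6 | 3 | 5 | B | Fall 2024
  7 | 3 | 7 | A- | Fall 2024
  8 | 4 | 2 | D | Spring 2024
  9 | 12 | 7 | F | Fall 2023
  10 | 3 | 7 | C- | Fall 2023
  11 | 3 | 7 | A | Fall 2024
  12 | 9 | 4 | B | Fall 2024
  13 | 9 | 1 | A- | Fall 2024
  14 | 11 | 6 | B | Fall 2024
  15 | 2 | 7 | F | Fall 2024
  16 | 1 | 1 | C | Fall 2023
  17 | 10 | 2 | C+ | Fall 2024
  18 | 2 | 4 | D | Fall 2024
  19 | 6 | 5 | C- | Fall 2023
SELECT p.name FROM students p LEFT JOIN enrollments c ON c.student_id = p.id WHERE c.id IS NULL

Execution result:
name
Quinn Smith
Kate Miller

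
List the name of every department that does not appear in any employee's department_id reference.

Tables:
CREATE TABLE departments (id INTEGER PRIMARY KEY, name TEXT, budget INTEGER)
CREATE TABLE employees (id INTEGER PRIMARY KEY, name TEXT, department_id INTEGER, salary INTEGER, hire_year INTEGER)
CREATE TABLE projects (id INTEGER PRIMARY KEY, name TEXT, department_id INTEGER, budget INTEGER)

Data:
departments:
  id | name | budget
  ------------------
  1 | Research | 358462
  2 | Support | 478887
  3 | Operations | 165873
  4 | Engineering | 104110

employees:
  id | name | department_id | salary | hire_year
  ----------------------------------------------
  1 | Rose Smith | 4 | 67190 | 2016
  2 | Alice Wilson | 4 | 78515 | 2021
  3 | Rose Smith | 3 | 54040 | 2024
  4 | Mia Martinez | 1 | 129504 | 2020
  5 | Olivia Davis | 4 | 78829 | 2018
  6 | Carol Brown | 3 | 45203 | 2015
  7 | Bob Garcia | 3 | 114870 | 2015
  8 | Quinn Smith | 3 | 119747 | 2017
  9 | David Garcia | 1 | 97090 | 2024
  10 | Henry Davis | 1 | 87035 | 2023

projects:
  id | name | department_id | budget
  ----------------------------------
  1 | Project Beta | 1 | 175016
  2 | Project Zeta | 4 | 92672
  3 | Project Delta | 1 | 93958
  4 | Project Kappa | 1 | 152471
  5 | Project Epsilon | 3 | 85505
SELECT p.name FROM departments p LEFT JOIN employees c ON c.department_id = p.id WHERE c.id IS NULL

Execution result:
Support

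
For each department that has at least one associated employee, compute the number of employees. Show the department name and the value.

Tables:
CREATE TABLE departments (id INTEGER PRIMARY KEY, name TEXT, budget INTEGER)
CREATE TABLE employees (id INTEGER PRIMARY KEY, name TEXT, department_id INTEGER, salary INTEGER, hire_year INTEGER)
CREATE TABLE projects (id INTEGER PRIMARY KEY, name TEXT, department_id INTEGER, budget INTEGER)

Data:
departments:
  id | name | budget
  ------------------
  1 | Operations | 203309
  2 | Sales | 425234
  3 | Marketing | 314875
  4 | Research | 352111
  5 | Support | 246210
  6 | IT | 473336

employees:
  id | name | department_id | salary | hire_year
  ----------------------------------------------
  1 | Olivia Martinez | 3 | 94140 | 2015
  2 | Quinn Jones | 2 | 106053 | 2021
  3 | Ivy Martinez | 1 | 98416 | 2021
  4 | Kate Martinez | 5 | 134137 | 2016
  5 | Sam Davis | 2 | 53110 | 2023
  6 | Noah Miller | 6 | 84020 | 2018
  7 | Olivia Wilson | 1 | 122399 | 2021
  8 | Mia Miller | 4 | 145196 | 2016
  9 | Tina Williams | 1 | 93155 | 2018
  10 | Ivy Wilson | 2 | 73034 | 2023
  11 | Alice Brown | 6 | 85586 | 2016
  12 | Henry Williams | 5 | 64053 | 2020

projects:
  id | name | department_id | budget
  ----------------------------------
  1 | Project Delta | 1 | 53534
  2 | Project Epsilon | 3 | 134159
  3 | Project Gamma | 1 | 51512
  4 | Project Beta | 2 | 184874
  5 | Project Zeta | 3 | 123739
SELECT p.name, COUNT(*) AS n FROM employees c JOIN departments p ON c.department_id = p.id GROUP BY p.id, p.name

Execution result:
name | n
Operations | 3
Sales | 3
Marketing | 1
Research | 1
Support | 2
IT | 2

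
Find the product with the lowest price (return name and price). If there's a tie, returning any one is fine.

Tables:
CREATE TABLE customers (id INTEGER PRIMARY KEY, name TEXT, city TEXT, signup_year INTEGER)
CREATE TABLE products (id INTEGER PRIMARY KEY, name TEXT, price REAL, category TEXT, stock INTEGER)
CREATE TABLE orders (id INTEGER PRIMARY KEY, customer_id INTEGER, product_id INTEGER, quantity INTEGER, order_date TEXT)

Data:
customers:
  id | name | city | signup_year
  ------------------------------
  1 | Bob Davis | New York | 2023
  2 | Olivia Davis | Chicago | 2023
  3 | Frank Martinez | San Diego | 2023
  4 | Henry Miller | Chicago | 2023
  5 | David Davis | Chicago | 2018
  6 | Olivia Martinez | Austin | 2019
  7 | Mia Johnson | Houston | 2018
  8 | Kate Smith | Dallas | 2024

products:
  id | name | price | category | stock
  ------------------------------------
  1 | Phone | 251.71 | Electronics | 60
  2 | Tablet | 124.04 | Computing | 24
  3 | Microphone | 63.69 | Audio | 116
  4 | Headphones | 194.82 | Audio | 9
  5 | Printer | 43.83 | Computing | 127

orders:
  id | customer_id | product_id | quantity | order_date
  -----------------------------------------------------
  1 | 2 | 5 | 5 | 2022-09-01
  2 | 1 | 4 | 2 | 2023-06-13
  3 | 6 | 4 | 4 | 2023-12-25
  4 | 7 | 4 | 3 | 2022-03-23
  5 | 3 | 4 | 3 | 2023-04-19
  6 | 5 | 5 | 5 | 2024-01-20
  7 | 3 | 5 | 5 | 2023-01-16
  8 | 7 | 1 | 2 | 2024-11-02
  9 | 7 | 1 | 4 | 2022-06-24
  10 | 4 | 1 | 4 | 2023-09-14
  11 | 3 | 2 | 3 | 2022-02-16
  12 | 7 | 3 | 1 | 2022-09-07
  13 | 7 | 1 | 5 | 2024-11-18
SELECT name, price FROM products ORDER BY price ASC LIMIT 1

Execution result:
name | price
Printer | 43.83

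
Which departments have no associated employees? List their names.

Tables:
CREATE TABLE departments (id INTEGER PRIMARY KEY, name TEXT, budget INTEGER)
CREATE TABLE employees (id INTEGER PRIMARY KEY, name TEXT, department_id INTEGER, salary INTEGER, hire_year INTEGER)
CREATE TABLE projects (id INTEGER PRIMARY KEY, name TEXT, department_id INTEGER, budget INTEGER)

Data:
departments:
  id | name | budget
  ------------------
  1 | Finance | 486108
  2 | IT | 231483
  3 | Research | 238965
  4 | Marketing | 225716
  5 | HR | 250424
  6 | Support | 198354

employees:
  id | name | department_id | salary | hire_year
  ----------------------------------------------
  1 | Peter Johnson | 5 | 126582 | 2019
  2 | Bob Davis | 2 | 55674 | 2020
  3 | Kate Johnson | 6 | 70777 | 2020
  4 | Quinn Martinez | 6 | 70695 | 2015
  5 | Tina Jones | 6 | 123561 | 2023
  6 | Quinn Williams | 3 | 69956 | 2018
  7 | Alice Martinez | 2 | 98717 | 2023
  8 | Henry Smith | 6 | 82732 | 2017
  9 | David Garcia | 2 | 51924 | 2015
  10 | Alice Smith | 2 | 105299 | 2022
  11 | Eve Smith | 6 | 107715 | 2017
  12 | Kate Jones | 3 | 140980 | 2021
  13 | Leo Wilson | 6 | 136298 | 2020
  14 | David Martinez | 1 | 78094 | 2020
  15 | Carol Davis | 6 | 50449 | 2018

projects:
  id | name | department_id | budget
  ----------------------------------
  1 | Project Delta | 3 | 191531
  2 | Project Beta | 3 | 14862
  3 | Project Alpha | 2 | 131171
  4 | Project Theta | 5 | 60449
SELECT p.name FROM departments p LEFT JOIN employees c ON c.department_id = p.id WHERE c.id IS NULL

Execution result:
Marketing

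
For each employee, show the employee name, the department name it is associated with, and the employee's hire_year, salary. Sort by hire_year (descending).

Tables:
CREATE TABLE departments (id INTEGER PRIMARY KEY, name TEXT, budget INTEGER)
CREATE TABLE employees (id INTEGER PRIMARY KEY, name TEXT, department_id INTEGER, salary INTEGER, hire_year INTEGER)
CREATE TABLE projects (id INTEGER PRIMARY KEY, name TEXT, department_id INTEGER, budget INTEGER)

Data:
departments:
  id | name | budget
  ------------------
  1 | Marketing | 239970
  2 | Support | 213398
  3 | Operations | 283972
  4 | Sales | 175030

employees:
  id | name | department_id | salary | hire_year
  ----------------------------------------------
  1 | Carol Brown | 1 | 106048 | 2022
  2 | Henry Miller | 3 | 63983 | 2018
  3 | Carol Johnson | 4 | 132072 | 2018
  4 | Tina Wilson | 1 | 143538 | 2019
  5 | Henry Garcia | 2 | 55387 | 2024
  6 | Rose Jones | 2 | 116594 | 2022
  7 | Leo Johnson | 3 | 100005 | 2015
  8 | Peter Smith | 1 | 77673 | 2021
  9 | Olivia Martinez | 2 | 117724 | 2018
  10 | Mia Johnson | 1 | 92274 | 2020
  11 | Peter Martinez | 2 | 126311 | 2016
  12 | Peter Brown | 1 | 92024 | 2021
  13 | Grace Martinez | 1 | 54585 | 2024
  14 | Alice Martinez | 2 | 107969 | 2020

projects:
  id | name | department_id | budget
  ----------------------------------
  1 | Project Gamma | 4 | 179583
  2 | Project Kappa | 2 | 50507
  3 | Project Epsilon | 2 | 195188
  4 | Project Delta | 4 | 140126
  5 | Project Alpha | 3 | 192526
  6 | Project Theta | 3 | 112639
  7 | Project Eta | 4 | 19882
SELECT c.name, p.name AS department, c.hire_year, c.salary FROM employees c JOIN departments p ON c.department_id = p.id ORDER BY c.hire_year DESC

Execution result:
name | department | hire_year | salary
Henry Garcia | Support | 2024 | 55387
Grace Martinez | Marketing | 2024 | 54585
Carol Brown | Marketing | 2022 | 106048
Rose Jones | Support | 2022 | 116594
Peter Smith | Marketing | 2021 | 77673
Peter Brown | Marketing | 2021 | 92024
Mia Johnson | Marketing | 2020 | 92274
Alice Martinez | Support | 2020 | 107969
Tina Wilson | Marketing | 2019 | 143538
Henry Miller | Operations | 2018 | 63983
Carol Johnson | Sales | 2018 | 132072
Olivia Martinez | Support | 2018 | 117724
Peter Martinez | Support | 2016 | 126311
Leo Johnson | Operations | 2015 | 100005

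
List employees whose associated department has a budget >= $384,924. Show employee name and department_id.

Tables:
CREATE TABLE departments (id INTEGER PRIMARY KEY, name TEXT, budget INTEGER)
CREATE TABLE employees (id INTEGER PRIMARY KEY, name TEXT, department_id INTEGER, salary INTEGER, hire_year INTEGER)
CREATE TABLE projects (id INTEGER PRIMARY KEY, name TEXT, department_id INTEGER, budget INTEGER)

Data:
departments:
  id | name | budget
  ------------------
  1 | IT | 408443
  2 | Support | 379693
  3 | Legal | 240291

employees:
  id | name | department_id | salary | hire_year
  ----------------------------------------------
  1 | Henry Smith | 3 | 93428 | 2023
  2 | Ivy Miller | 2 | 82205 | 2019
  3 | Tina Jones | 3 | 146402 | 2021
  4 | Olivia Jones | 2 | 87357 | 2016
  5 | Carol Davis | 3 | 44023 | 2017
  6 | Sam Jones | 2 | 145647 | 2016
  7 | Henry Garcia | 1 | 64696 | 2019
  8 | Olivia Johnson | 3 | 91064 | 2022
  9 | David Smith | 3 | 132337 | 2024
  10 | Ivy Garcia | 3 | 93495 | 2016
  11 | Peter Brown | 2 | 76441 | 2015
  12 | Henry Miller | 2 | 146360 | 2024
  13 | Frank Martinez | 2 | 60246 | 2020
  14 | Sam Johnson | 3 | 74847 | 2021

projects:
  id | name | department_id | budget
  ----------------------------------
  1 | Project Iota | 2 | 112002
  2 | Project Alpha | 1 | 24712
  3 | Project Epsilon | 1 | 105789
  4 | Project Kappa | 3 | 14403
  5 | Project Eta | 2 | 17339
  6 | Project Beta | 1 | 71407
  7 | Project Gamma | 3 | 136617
SELECT name, department_id FROM employees WHERE department_id IN (SELECT id FROM departments WHERE budget >= 384924)

Execution result:
name | department_id
Henry Garcia | 1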